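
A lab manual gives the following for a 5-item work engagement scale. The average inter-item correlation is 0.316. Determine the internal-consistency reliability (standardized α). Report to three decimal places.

α = 0.698

Standardized α = k·r̄ / (1 + (k−1)·r̄) = 5 × 0.316 / (1 + 4 × 0.316)
  = 1.5800 / 2.2640 = 0.698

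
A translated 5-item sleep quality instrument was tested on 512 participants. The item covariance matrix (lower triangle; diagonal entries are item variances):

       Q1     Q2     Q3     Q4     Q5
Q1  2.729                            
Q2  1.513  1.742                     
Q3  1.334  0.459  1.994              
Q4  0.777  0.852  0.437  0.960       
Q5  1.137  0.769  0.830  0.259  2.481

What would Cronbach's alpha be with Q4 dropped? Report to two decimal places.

α = 0.77

Remaining items: Q1, Q2, Q3, Q5 (k = 4).
ΣVar(i) = 2.729 + 1.742 + 1.994 + 2.481 = 8.946
σ²_total = 8.946 + 2 × 6.042 = 21.030
α (item deleted) = (4/3)·(1 − 8.946/21.030) = 0.77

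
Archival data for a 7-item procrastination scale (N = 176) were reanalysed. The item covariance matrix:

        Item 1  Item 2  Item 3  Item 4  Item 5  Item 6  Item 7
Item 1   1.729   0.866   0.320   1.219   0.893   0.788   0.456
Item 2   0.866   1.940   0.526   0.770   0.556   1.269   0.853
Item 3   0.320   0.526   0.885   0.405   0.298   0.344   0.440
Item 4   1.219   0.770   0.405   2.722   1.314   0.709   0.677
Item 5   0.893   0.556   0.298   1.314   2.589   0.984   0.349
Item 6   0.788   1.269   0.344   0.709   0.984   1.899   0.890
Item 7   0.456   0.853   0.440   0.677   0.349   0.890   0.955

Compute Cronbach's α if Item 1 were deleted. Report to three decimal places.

α = 0.785

Remaining items: Item 2, Item 3, Item 4, Item 5, Item 6, Item 7 (k = 6).
Σσ²ᵢ = 1.940 + 0.885 + 2.722 + 2.589 + 1.899 + 0.955 = 10.990
Var(T) = 10.990 + 2 × 10.384 = 31.758
α (item deleted) = (6/5)·(1 − 10.990/31.758) = 0.785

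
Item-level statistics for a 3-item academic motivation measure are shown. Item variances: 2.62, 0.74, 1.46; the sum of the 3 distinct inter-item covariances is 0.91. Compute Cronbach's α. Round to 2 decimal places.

Cronbach's α = 0.41

Σσ²ᵢ = 2.62 + 0.74 + 1.46 = 4.82
Sum of distinct covariances = 0.91
σ²_total = Σσ²ᵢ + 2·Σcov = 4.82 + 2 × 0.91 = 6.64
α = (3/2)·(1 − 4.82/6.64) = 0.41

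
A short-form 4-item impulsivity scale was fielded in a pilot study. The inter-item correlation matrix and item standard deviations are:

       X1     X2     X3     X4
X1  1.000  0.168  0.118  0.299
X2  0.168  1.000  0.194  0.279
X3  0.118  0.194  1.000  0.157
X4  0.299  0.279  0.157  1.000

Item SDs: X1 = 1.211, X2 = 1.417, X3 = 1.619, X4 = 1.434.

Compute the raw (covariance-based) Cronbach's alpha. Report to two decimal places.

Cronbach's alpha = 0.50

Σσ²ᵢ = 1.211² + 1.417² + 1.619² + 1.434² = 8.1519
Covariances σ_ij = r_ij · s_i · s_j:
  σ(X1,X2) = 0.168 × 1.211 × 1.417 = 0.2883
  σ(X1,X3) = 0.118 × 1.211 × 1.619 = 0.2314
  σ(X1,X4) = 0.299 × 1.211 × 1.434 = 0.5192
  σ(X2,X3) = 0.194 × 1.417 × 1.619 = 0.4451
  σ(X2,X4) = 0.279 × 1.417 × 1.434 = 0.5669
  σ(X3,X4) = 0.157 × 1.619 × 1.434 = 0.3645
σ²_T = Σσ²ᵢ + 2·Σσ_ij = 8.1519 + 2 × 2.4154 = 12.9827
α = (4/3)·(1 − 8.1519/12.9827) = 0.50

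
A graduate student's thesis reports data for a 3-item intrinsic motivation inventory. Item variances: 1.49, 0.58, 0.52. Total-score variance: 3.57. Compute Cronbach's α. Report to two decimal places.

α = 0.41

ΣVar(i) = 1.49 + 0.58 + 0.52 = 2.59
α = (k/(k−1))·(1 − ΣVar(i)/σ²_total) = (3/2)·(1 − 2.59/3.57) = 0.41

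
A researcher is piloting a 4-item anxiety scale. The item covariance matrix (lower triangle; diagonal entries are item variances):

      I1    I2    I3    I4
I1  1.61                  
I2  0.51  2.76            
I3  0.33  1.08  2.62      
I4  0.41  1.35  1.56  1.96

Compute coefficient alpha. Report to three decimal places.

α = 0.719

sum of item variances = 1.61 + 2.76 + 2.62 + 1.96 = 8.95
Σ_{i<j} σ_ij = 5.24
σ²_total = 8.95 + 2 × 5.24 = 19.43
α = (k/(k−1))·(1 − sum of item variances/σ²_total) = (4/3)·(1 − 8.95/19.43) = 0.719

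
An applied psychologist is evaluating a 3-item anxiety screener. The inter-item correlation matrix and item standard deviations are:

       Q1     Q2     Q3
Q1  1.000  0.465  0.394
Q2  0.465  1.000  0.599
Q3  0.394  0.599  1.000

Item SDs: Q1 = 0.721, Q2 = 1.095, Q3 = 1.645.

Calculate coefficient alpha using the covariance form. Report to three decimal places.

Σσ²ᵢ = 0.721² + 1.095² + 1.645² = 4.4249
Covariances σ_ij = r_ij · s_i · s_j:
  σ(Q1,Q2) = 0.465 × 0.721 × 1.095 = 0.3671
  σ(Q1,Q3) = 0.394 × 0.721 × 1.645 = 0.4673
  σ(Q2,Q3) = 0.599 × 1.095 × 1.645 = 1.0790
σ²_T = Σσ²ᵢ + 2·Σσ_ij = 4.4249 + 2 × 1.9134 = 8.2517
α = (3/2)·(1 − 4.4249/8.2517) = 0.696

coefficient alpha = 0.696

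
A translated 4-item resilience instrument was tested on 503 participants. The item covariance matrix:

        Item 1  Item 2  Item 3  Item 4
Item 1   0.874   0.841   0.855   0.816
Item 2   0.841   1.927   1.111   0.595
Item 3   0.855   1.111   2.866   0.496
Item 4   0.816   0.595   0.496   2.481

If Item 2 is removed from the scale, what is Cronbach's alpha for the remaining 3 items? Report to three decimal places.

Cronbach's alpha = 0.616

Remaining items: Item 1, Item 3, Item 4 (k = 3).
Σσᵢ² = 0.874 + 2.866 + 2.481 = 6.221
Var(T) = 6.221 + 2 × 2.167 = 10.555
α (item deleted) = (3/2)·(1 − 6.221/10.555) = 0.616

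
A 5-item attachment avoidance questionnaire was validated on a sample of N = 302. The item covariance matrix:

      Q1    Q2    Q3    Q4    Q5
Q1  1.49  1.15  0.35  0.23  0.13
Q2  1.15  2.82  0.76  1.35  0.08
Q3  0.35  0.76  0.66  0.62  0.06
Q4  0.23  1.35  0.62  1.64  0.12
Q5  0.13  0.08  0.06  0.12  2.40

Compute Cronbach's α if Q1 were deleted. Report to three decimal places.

α = 0.591

Remaining items: Q2, Q3, Q4, Q5 (k = 4).
Σσᵢ² = 2.82 + 0.66 + 1.64 + 2.40 = 7.52
σ²_total = 7.52 + 2 × 2.99 = 13.50
α (item deleted) = (4/3)·(1 − 7.52/13.50) = 0.591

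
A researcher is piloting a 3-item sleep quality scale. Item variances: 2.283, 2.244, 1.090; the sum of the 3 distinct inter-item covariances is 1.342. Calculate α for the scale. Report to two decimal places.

Σσ²ᵢ = 2.283 + 2.244 + 1.090 = 5.617
Sum of distinct covariances = 1.342
σ²_total = Σσ²ᵢ + 2·Σcov = 5.617 + 2 × 1.342 = 8.301
α = (3/2)·(1 − 5.617/8.301) = 0.49

α = 0.49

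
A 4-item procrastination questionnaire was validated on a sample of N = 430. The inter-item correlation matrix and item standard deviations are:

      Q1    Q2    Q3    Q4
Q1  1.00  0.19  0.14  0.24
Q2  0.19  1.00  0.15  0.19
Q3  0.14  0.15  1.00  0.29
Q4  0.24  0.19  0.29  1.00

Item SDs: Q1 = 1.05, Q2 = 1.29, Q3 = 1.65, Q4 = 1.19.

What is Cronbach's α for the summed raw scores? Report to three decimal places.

α = 0.486

Σσ²ᵢ = 1.05² + 1.29² + 1.65² + 1.19² = 6.9052
Covariances σ_ij = r_ij · s_i · s_j:
  σ(Q1,Q2) = 0.19 × 1.05 × 1.29 = 0.2574
  σ(Q1,Q3) = 0.14 × 1.05 × 1.65 = 0.2426
  σ(Q1,Q4) = 0.24 × 1.05 × 1.19 = 0.2999
  σ(Q2,Q3) = 0.15 × 1.29 × 1.65 = 0.3193
  σ(Q2,Q4) = 0.19 × 1.29 × 1.19 = 0.2917
  σ(Q3,Q4) = 0.29 × 1.65 × 1.19 = 0.5694
σ²_T = Σσ²ᵢ + 2·Σσ_ij = 6.9052 + 2 × 1.9803 = 10.8658
α = (4/3)·(1 − 6.9052/10.8658) = 0.486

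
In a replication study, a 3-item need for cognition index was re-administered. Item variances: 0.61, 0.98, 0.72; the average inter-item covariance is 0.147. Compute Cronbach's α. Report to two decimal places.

α = 0.41

Σσᵢ² = 0.61 + 0.98 + 0.72 = 2.31
Sum of the 3 distinct covariances = 3 × 0.147 = 0.441
Var(T) = Σσᵢ² + 2·Σcov = 2.31 + 2 × 0.441 = 3.192
α = (3/2)·(1 − 2.31/3.192) = 0.41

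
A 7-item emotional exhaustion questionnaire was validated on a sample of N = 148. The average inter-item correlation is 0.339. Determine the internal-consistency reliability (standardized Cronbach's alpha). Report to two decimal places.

Standardized α = k·r̄ / (1 + (k−1)·r̄) = 7 × 0.339 / (1 + 6 × 0.339)
  = 2.3730 / 3.0340 = 0.78

standardized Cronbach's alpha = 0.78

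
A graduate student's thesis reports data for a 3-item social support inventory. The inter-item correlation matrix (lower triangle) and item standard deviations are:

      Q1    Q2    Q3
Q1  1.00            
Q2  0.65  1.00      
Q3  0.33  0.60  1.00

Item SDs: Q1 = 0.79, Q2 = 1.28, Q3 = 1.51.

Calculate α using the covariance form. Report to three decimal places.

Σσ²ᵢ = 0.79² + 1.28² + 1.51² = 4.5426
Covariances σ_ij = r_ij · s_i · s_j:
  σ(Q1,Q2) = 0.65 × 0.79 × 1.28 = 0.6573
  σ(Q1,Q3) = 0.33 × 0.79 × 1.51 = 0.3937
  σ(Q2,Q3) = 0.60 × 1.28 × 1.51 = 1.1597
σ²_T = Σσ²ᵢ + 2·Σσ_ij = 4.5426 + 2 × 2.2107 = 8.9640
α = (3/2)·(1 − 4.5426/8.9640) = 0.740

α = 0.740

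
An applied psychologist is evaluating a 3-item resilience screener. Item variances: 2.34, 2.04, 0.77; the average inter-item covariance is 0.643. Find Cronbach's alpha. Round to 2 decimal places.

sum of item variances = 2.34 + 2.04 + 0.77 = 5.15
Sum of the 3 distinct covariances = 3 × 0.643 = 1.929
total variance = sum of item variances + 2·Σcov = 5.15 + 2 × 1.929 = 9.008
α = (3/2)·(1 − 5.15/9.008) = 0.64

α = 0.64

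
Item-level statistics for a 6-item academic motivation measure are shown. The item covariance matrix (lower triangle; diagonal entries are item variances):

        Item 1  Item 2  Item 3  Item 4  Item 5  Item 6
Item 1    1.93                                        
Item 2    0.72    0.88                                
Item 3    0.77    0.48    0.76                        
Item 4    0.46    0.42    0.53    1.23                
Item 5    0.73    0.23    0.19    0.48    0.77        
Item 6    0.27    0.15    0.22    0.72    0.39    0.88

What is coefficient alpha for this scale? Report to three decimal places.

coefficient alpha = 0.812

ΣVar(i) = 1.93 + 0.88 + 0.76 + 1.23 + 0.77 + 0.88 = 6.45
Σ_{i<j} σ_ij = 6.76
total variance = 6.45 + 2 × 6.76 = 19.97
α = (k/(k−1))·(1 − ΣVar(i)/total variance) = (6/5)·(1 − 6.45/19.97) = 0.812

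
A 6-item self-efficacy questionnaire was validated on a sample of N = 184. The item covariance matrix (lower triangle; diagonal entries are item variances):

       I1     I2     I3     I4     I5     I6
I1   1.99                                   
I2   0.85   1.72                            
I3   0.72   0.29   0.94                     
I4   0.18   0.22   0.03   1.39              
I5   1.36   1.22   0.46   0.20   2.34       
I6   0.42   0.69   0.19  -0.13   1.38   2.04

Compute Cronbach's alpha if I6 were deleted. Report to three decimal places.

Remaining items: I1, I2, I3, I4, I5 (k = 5).
sum of item variances = 1.99 + 1.72 + 0.94 + 1.39 + 2.34 = 8.38
σ²_total = 8.38 + 2 × 5.53 = 19.44
α (item deleted) = (5/4)·(1 − 8.38/19.44) = 0.711

Cronbach's alpha = 0.711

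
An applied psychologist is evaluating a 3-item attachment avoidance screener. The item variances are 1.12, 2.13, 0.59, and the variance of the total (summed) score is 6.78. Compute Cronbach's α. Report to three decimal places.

Cronbach's α = 0.650

sum of item variances = 1.12 + 2.13 + 0.59 = 3.84
α = (k/(k−1))·(1 − sum of item variances/σ²_total) = (3/2)·(1 − 3.84/6.78) = 0.650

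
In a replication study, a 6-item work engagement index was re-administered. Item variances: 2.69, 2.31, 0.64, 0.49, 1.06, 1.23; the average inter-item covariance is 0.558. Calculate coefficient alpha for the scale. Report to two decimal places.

coefficient alpha = 0.80

Σσᵢ² = 2.69 + 2.31 + 0.64 + 0.49 + 1.06 + 1.23 = 8.42
Sum of the 15 distinct covariances = 15 × 0.558 = 8.370
σ²_total = Σσᵢ² + 2·Σcov = 8.42 + 2 × 8.370 = 25.160
α = (6/5)·(1 − 8.42/25.160) = 0.80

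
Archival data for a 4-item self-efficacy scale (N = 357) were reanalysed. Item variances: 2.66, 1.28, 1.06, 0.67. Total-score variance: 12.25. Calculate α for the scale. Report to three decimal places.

Σσ²ᵢ = 2.66 + 1.28 + 1.06 + 0.67 = 5.67
α = (k/(k−1))·(1 − Σσ²ᵢ/σ²_T) = (4/3)·(1 − 5.67/12.25) = 0.716

α = 0.716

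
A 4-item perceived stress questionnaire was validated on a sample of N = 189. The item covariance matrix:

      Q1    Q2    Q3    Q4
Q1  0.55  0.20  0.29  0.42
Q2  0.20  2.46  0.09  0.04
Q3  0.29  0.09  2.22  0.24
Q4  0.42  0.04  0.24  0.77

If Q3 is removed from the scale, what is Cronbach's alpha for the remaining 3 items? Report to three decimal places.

Remaining items: Q1, Q2, Q4 (k = 3).
sum of item variances = 0.55 + 2.46 + 0.77 = 3.78
σ²_total = 3.78 + 2 × 0.66 = 5.10
α (item deleted) = (3/2)·(1 − 3.78/5.10) = 0.388

α = 0.388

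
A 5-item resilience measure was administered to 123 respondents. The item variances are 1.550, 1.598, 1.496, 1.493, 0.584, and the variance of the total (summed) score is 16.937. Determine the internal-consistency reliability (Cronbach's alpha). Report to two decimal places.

Cronbach's alpha = 0.75

Σσ²ᵢ = 1.550 + 1.598 + 1.496 + 1.493 + 0.584 = 6.721
α = (k/(k−1))·(1 − Σσ²ᵢ/σ²_T) = (5/4)·(1 − 6.721/16.937) = 0.75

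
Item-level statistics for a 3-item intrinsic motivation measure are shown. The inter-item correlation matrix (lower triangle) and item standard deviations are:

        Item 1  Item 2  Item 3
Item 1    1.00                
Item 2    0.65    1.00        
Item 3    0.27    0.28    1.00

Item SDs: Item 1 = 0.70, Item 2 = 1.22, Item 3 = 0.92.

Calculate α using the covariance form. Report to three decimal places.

Σσ²ᵢ = 0.70² + 1.22² + 0.92² = 2.8248
Covariances σ_ij = r_ij · s_i · s_j:
  σ(Item 1,Item 2) = 0.65 × 0.70 × 1.22 = 0.5551
  σ(Item 1,Item 3) = 0.27 × 0.70 × 0.92 = 0.1739
  σ(Item 2,Item 3) = 0.28 × 1.22 × 0.92 = 0.3143
σ²_T = Σσ²ᵢ + 2·Σσ_ij = 2.8248 + 2 × 1.0433 = 4.9114
α = (3/2)·(1 − 2.8248/4.9114) = 0.637

α = 0.637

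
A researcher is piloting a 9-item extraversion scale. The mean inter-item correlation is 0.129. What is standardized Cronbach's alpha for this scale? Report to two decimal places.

Standardized α = k·r̄ / (1 + (k−1)·r̄) = 9 × 0.129 / (1 + 8 × 0.129)
  = 1.1610 / 2.0320 = 0.57

α = 0.57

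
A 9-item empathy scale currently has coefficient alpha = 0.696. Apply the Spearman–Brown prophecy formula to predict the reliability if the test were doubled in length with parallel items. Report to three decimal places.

Length factor m = 2
α' = m·α / (1 + (m−1)·α)
   = 2 × 0.696 / (1 + (2 − 1) × 0.696)
   = 1.3920 / 1.6960 = 0.821

predicted reliability = 0.821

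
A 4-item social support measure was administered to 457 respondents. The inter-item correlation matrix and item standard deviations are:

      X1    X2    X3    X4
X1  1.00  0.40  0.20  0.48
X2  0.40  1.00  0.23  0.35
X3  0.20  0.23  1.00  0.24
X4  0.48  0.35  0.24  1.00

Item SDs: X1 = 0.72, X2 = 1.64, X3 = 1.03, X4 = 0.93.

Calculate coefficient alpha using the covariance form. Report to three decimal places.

coefficient alpha = 0.599

Σσ²ᵢ = 0.72² + 1.64² + 1.03² + 0.93² = 5.1338
Covariances σ_ij = r_ij · s_i · s_j:
  σ(X1,X2) = 0.40 × 0.72 × 1.64 = 0.4723
  σ(X1,X3) = 0.20 × 0.72 × 1.03 = 0.1483
  σ(X1,X4) = 0.48 × 0.72 × 0.93 = 0.3214
  σ(X2,X3) = 0.23 × 1.64 × 1.03 = 0.3885
  σ(X2,X4) = 0.35 × 1.64 × 0.93 = 0.5338
  σ(X3,X4) = 0.24 × 1.03 × 0.93 = 0.2299
σ²_T = Σσ²ᵢ + 2·Σσ_ij = 5.1338 + 2 × 2.0942 = 9.3222
α = (4/3)·(1 − 5.1338/9.3222) = 0.599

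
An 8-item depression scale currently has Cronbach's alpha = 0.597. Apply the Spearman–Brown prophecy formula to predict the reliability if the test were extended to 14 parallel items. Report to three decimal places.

Length factor m = 14/8 = 1.7500
α' = m·α / (1 + (m−1)·α)
   = 14/8 × 0.597 / (1 + (14/8 − 1) × 0.597)
   = 1.0448 / 1.4478 = 0.722

predicted reliability = 0.722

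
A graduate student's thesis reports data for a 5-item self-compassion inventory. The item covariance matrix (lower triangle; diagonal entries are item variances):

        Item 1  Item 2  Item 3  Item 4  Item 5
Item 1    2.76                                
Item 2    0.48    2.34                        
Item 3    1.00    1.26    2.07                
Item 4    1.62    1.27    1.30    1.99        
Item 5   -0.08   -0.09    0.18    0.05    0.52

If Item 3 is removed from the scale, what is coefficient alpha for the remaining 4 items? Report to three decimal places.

Remaining items: Item 1, Item 2, Item 4, Item 5 (k = 4).
sum of item variances = 2.76 + 2.34 + 1.99 + 0.52 = 7.61
σ²_T = 7.61 + 2 × 3.25 = 14.11
α (item deleted) = (4/3)·(1 − 7.61/14.11) = 0.614

coefficient alpha = 0.614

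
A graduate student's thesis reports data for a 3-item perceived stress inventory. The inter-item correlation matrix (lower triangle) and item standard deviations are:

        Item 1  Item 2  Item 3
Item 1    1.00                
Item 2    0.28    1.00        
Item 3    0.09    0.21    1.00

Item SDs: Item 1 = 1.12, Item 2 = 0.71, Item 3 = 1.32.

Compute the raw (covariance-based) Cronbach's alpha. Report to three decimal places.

Σσ²ᵢ = 1.12² + 0.71² + 1.32² = 3.5009
Covariances σ_ij = r_ij · s_i · s_j:
  σ(Item 1,Item 2) = 0.28 × 1.12 × 0.71 = 0.2227
  σ(Item 1,Item 3) = 0.09 × 1.12 × 1.32 = 0.1331
  σ(Item 2,Item 3) = 0.21 × 0.71 × 1.32 = 0.1968
σ²_T = Σσ²ᵢ + 2·Σσ_ij = 3.5009 + 2 × 0.5526 = 4.6061
α = (3/2)·(1 − 3.5009/4.6061) = 0.360

α = 0.360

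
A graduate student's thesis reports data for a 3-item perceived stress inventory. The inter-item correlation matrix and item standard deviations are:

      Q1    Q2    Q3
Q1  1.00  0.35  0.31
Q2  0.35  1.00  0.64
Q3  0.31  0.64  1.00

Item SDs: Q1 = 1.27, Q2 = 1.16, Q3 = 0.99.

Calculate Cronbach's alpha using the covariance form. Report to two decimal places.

Cronbach's alpha = 0.68

Σσ²ᵢ = 1.27² + 1.16² + 0.99² = 3.9386
Covariances σ_ij = r_ij · s_i · s_j:
  σ(Q1,Q2) = 0.35 × 1.27 × 1.16 = 0.5156
  σ(Q1,Q3) = 0.31 × 1.27 × 0.99 = 0.3898
  σ(Q2,Q3) = 0.64 × 1.16 × 0.99 = 0.7350
σ²_T = Σσ²ᵢ + 2·Σσ_ij = 3.9386 + 2 × 1.6404 = 7.2194
α = (3/2)·(1 − 3.9386/7.2194) = 0.68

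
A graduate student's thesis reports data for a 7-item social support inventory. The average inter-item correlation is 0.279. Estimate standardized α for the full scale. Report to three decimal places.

α = 0.730

Standardized α = k·r̄ / (1 + (k−1)·r̄) = 7 × 0.279 / (1 + 6 × 0.279)
  = 1.9530 / 2.6740 = 0.730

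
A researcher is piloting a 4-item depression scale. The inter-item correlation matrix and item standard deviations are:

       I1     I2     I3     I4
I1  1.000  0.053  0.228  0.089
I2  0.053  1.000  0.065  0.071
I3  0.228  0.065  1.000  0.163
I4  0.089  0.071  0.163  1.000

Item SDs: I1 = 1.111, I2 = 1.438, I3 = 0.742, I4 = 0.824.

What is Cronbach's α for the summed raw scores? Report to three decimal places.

α = 0.282

Σσ²ᵢ = 1.111² + 1.438² + 0.742² + 0.824² = 4.5317
Covariances σ_ij = r_ij · s_i · s_j:
  σ(I1,I2) = 0.053 × 1.111 × 1.438 = 0.0847
  σ(I1,I3) = 0.228 × 1.111 × 0.742 = 0.1880
  σ(I1,I4) = 0.089 × 1.111 × 0.824 = 0.0815
  σ(I2,I3) = 0.065 × 1.438 × 0.742 = 0.0694
  σ(I2,I4) = 0.071 × 1.438 × 0.824 = 0.0841
  σ(I3,I4) = 0.163 × 0.742 × 0.824 = 0.0997
σ²_T = Σσ²ᵢ + 2·Σσ_ij = 4.5317 + 2 × 0.6074 = 5.7465
α = (4/3)·(1 − 4.5317/5.7465) = 0.282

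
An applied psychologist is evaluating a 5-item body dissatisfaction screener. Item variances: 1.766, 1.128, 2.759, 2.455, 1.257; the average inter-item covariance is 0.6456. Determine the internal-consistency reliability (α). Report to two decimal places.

Σσᵢ² = 1.766 + 1.128 + 2.759 + 2.455 + 1.257 = 9.365
Sum of the 10 distinct covariances = 10 × 0.6456 = 6.4560
total variance = Σσᵢ² + 2·Σcov = 9.365 + 2 × 6.4560 = 22.2770
α = (5/4)·(1 − 9.365/22.2770) = 0.72

α = 0.72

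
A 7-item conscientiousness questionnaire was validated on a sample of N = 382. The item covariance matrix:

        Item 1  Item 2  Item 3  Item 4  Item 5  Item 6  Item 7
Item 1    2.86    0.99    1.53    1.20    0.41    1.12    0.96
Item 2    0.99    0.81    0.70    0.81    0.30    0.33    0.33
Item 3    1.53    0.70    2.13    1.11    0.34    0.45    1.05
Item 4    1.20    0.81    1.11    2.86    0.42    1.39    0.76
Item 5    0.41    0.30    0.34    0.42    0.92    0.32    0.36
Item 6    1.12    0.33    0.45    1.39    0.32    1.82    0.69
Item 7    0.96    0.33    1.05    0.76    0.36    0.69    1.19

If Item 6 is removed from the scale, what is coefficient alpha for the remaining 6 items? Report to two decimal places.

Remaining items: Item 1, Item 2, Item 3, Item 4, Item 5, Item 7 (k = 6).
sum of item variances = 2.86 + 0.81 + 2.13 + 2.86 + 0.92 + 1.19 = 10.77
Var(T) = 10.77 + 2 × 11.27 = 33.31
α (item deleted) = (6/5)·(1 − 10.77/33.31) = 0.81

α = 0.81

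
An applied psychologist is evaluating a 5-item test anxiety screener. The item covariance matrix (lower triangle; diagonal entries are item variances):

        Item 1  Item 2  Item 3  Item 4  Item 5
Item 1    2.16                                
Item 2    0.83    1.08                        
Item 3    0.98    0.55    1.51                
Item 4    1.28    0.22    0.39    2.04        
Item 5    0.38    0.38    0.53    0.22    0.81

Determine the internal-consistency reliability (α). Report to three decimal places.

α = 0.753

Σσ²ᵢ = 2.16 + 1.08 + 1.51 + 2.04 + 0.81 = 7.60
Sum of off-diagonal covariances = 5.76
σ²_T = 7.60 + 2 × 5.76 = 19.12
α = (k/(k−1))·(1 − Σσ²ᵢ/σ²_T) = (5/4)·(1 − 7.60/19.12) = 0.753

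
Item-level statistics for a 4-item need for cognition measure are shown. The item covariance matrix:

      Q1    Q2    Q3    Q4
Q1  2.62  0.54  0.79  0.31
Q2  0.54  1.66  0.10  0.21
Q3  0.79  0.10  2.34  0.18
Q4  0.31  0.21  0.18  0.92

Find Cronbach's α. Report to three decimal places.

ΣVar(i) = 2.62 + 1.66 + 2.34 + 0.92 = 7.54
Sum of the distinct covariances = 2.13
σ²_total = 7.54 + 2 × 2.13 = 11.80
α = (k/(k−1))·(1 − ΣVar(i)/σ²_total) = (4/3)·(1 − 7.54/11.80) = 0.481

Cronbach's α = 0.481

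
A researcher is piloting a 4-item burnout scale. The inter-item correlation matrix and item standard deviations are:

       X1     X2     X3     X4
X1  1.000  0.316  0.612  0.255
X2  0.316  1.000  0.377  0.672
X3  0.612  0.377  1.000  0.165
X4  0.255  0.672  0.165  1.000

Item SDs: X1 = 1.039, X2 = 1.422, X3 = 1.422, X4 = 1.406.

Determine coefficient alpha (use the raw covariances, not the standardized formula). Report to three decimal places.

Σσ²ᵢ = 1.039² + 1.422² + 1.422² + 1.406² = 7.1005
Covariances σ_ij = r_ij · s_i · s_j:
  σ(X1,X2) = 0.316 × 1.039 × 1.422 = 0.4669
  σ(X1,X3) = 0.612 × 1.039 × 1.422 = 0.9042
  σ(X1,X4) = 0.255 × 1.039 × 1.406 = 0.3725
  σ(X2,X3) = 0.377 × 1.422 × 1.422 = 0.7623
  σ(X2,X4) = 0.672 × 1.422 × 1.406 = 1.3436
  σ(X3,X4) = 0.165 × 1.422 × 1.406 = 0.3299
σ²_T = Σσ²ᵢ + 2·Σσ_ij = 7.1005 + 2 × 4.1794 = 15.4593
α = (4/3)·(1 − 7.1005/15.4593) = 0.721

coefficient alpha = 0.721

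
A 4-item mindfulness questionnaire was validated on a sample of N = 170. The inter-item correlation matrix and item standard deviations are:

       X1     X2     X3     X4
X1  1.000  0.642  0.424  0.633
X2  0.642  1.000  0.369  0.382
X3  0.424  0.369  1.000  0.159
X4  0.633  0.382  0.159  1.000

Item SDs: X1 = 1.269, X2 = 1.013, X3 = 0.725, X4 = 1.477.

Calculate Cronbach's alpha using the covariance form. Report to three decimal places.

Σσ²ᵢ = 1.269² + 1.013² + 0.725² + 1.477² = 5.3437
Covariances σ_ij = r_ij · s_i · s_j:
  σ(X1,X2) = 0.642 × 1.269 × 1.013 = 0.8253
  σ(X1,X3) = 0.424 × 1.269 × 0.725 = 0.3901
  σ(X1,X4) = 0.633 × 1.269 × 1.477 = 1.1864
  σ(X2,X3) = 0.369 × 1.013 × 0.725 = 0.2710
  σ(X2,X4) = 0.382 × 1.013 × 1.477 = 0.5715
  σ(X3,X4) = 0.159 × 0.725 × 1.477 = 0.1703
σ²_T = Σσ²ᵢ + 2·Σσ_ij = 5.3437 + 2 × 3.4146 = 12.1729
α = (4/3)·(1 − 5.3437/12.1729) = 0.748

α = 0.748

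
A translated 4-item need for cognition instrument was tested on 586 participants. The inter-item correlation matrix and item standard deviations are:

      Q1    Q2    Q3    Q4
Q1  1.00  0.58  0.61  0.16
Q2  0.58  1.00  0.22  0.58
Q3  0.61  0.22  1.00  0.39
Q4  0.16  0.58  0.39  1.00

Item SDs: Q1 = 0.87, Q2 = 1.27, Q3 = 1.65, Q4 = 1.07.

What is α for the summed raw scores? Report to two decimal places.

α = 0.71

Σσ²ᵢ = 0.87² + 1.27² + 1.65² + 1.07² = 6.2372
Covariances σ_ij = r_ij · s_i · s_j:
  σ(Q1,Q2) = 0.58 × 0.87 × 1.27 = 0.6408
  σ(Q1,Q3) = 0.61 × 0.87 × 1.65 = 0.8757
  σ(Q1,Q4) = 0.16 × 0.87 × 1.07 = 0.1489
  σ(Q2,Q3) = 0.22 × 1.27 × 1.65 = 0.4610
  σ(Q2,Q4) = 0.58 × 1.27 × 1.07 = 0.7882
  σ(Q3,Q4) = 0.39 × 1.65 × 1.07 = 0.6885
σ²_T = Σσ²ᵢ + 2·Σσ_ij = 6.2372 + 2 × 3.6031 = 13.4434
α = (4/3)·(1 − 6.2372/13.4434) = 0.71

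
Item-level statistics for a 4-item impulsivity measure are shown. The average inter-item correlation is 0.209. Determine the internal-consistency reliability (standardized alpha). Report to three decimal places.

α = 0.514

Standardized α = k·r̄ / (1 + (k−1)·r̄) = 4 × 0.209 / (1 + 3 × 0.209)
  = 0.8360 / 1.6270 = 0.514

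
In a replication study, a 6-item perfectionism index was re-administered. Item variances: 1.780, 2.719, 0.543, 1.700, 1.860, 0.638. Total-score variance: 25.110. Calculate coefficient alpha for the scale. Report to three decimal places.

sum of item variances = 1.780 + 2.719 + 0.543 + 1.700 + 1.860 + 0.638 = 9.240
α = (k/(k−1))·(1 − sum of item variances/σ²_total) = (6/5)·(1 − 9.240/25.110) = 0.758

α = 0.758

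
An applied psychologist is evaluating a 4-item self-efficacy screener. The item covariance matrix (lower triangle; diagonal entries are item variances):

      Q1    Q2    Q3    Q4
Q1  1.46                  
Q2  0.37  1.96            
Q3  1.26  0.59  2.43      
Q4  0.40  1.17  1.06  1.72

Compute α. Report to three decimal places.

α = 0.749

sum of item variances = 1.46 + 1.96 + 2.43 + 1.72 = 7.57
Σ_{i<j} σ_ij = 4.85
σ²_T = 7.57 + 2 × 4.85 = 17.27
α = (k/(k−1))·(1 − sum of item variances/σ²_T) = (4/3)·(1 − 7.57/17.27) = 0.749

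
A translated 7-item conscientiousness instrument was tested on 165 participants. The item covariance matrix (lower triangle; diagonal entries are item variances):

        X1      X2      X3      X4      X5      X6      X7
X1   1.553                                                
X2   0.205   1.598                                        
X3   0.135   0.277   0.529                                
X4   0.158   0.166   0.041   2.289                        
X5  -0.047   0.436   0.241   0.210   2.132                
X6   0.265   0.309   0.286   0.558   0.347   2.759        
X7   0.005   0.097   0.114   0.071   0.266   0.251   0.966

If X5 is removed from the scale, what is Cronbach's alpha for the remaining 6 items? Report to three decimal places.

Remaining items: X1, X2, X3, X4, X6, X7 (k = 6).
Σσ²ᵢ = 1.553 + 1.598 + 0.529 + 2.289 + 2.759 + 0.966 = 9.694
σ²_total = 9.694 + 2 × 2.938 = 15.570
α (item deleted) = (6/5)·(1 − 9.694/15.570) = 0.453

Cronbach's alpha = 0.453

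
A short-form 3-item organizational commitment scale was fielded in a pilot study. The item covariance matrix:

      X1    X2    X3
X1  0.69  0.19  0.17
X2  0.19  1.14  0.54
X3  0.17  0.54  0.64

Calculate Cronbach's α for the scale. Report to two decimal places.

Cronbach's α = 0.63

Σσᵢ² = 0.69 + 1.14 + 0.64 = 2.47
Sum of off-diagonal covariances = 0.90
total variance = 2.47 + 2 × 0.90 = 4.27
α = (k/(k−1))·(1 − Σσᵢ²/total variance) = (3/2)·(1 − 2.47/4.27) = 0.63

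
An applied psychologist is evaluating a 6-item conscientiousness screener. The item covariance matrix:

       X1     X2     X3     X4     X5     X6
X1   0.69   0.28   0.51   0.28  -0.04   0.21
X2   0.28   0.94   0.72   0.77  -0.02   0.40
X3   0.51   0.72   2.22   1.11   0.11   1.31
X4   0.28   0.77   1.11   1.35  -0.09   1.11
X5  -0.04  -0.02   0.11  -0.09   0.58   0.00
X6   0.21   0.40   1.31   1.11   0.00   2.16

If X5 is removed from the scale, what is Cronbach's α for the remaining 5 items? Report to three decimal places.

α = 0.807

Remaining items: X1, X2, X3, X4, X6 (k = 5).
ΣVar(i) = 0.69 + 0.94 + 2.22 + 1.35 + 2.16 = 7.36
total variance = 7.36 + 2 × 6.70 = 20.76
α (item deleted) = (5/4)·(1 − 7.36/20.76) = 0.807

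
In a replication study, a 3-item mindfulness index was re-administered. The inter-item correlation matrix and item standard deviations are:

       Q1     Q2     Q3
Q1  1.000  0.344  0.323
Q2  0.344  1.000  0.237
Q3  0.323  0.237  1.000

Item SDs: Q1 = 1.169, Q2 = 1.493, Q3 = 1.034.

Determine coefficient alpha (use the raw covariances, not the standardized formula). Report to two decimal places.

Σσ²ᵢ = 1.169² + 1.493² + 1.034² = 4.6648
Covariances σ_ij = r_ij · s_i · s_j:
  σ(Q1,Q2) = 0.344 × 1.169 × 1.493 = 0.6004
  σ(Q1,Q3) = 0.323 × 1.169 × 1.034 = 0.3904
  σ(Q2,Q3) = 0.237 × 1.493 × 1.034 = 0.3659
σ²_T = Σσ²ᵢ + 2·Σσ_ij = 4.6648 + 2 × 1.3567 = 7.3782
α = (3/2)·(1 − 4.6648/7.3782) = 0.55

coefficient alpha = 0.55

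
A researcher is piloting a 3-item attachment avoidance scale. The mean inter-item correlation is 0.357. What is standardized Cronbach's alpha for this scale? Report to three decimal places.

standardized Cronbach's alpha = 0.625

Standardized α = k·r̄ / (1 + (k−1)·r̄) = 3 × 0.357 / (1 + 2 × 0.357)
  = 1.0710 / 1.7140 = 0.625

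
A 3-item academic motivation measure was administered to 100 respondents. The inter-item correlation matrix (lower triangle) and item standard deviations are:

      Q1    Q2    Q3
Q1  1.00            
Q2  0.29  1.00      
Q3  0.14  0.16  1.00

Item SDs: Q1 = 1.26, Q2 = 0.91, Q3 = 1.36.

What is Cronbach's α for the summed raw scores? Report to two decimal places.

Cronbach's α = 0.40

Σσ²ᵢ = 1.26² + 0.91² + 1.36² = 4.2653
Covariances σ_ij = r_ij · s_i · s_j:
  σ(Q1,Q2) = 0.29 × 1.26 × 0.91 = 0.3325
  σ(Q1,Q3) = 0.14 × 1.26 × 1.36 = 0.2399
  σ(Q2,Q3) = 0.16 × 0.91 × 1.36 = 0.1980
σ²_T = Σσ²ᵢ + 2·Σσ_ij = 4.2653 + 2 × 0.7704 = 5.8061
α = (3/2)·(1 − 4.2653/5.8061) = 0.40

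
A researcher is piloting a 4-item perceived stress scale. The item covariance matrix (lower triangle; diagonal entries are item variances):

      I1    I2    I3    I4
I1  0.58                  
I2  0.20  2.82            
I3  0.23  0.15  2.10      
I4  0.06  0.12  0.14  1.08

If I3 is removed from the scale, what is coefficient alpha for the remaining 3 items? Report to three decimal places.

Remaining items: I1, I2, I4 (k = 3).
sum of item variances = 0.58 + 2.82 + 1.08 = 4.48
σ²_total = 4.48 + 2 × 0.38 = 5.24
α (item deleted) = (3/2)·(1 − 4.48/5.24) = 0.218

coefficient alpha = 0.218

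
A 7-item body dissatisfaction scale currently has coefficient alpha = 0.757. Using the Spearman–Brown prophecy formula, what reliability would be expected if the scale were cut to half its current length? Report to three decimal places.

Length factor m = 1/2
α' = m·α / (1 − (1−m)·α)
   = 1/2 × 0.757 / (1 − (1 − 1/2) × 0.757)
   = 0.3785 / 0.6215 = 0.609

predicted reliability = 0.609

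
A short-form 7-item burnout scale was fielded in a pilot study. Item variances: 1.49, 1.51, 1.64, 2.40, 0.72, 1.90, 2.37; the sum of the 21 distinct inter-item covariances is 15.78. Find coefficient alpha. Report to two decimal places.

Σσ²ᵢ = 1.49 + 1.51 + 1.64 + 2.40 + 0.72 + 1.90 + 2.37 = 12.03
Sum of distinct covariances = 15.78
total variance = Σσ²ᵢ + 2·Σcov = 12.03 + 2 × 15.78 = 43.59
α = (7/6)·(1 − 12.03/43.59) = 0.84

coefficient alpha = 0.84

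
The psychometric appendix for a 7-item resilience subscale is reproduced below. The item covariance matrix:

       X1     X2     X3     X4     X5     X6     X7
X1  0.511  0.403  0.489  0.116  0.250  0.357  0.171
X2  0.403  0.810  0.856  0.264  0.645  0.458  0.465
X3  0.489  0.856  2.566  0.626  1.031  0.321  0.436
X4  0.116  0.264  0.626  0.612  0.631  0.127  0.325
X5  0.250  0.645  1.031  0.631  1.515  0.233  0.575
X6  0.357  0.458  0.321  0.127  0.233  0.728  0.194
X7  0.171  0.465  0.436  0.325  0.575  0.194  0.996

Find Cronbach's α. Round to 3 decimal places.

Cronbach's α = 0.815

ΣVar(i) = 0.511 + 0.810 + 2.566 + 0.612 + 1.515 + 0.728 + 0.996 = 7.738
Sum of off-diagonal covariances = 8.973
σ²_total = 7.738 + 2 × 8.973 = 25.684
α = (k/(k−1))·(1 − ΣVar(i)/σ²_total) = (7/6)·(1 − 7.738/25.684) = 0.815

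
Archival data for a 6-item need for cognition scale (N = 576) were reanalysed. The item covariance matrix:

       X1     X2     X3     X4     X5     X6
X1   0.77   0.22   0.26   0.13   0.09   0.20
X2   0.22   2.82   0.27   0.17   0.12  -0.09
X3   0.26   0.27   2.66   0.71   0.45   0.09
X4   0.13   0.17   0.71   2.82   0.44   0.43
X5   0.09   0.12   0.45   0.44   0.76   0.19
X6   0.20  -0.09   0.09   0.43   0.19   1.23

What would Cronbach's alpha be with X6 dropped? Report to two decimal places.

Remaining items: X1, X2, X3, X4, X5 (k = 5).
Σσᵢ² = 0.77 + 2.82 + 2.66 + 2.82 + 0.76 = 9.83
σ²_T = 9.83 + 2 × 2.86 = 15.55
α (item deleted) = (5/4)·(1 − 9.83/15.55) = 0.46

Cronbach's alpha = 0.46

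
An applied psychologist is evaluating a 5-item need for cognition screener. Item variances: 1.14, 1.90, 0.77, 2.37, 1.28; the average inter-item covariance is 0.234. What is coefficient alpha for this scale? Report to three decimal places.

Σσᵢ² = 1.14 + 1.90 + 0.77 + 2.37 + 1.28 = 7.46
Sum of the 10 distinct covariances = 10 × 0.234 = 2.340
σ²_total = Σσᵢ² + 2·Σcov = 7.46 + 2 × 2.340 = 12.140
α = (5/4)·(1 − 7.46/12.140) = 0.482

α = 0.482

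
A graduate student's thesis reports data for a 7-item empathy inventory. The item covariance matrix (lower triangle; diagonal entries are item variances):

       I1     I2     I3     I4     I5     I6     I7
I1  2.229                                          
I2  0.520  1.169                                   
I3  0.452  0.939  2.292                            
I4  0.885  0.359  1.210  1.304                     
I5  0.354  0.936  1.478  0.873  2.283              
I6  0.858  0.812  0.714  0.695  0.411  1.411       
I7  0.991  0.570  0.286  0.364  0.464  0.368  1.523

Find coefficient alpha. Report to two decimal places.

Σσ²ᵢ = 2.229 + 1.169 + 2.292 + 1.304 + 2.283 + 1.411 + 1.523 = 12.211
Σ_{i<j} σ_ij = 14.539
σ²_total = 12.211 + 2 × 14.539 = 41.289
α = (k/(k−1))·(1 − Σσ²ᵢ/σ²_total) = (7/6)·(1 − 12.211/41.289) = 0.82

coefficient alpha = 0.82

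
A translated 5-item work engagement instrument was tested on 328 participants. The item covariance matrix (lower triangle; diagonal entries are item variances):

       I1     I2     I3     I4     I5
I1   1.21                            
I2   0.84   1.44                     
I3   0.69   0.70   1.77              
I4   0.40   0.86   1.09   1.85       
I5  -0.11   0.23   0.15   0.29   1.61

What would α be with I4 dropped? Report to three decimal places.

Remaining items: I1, I2, I3, I5 (k = 4).
sum of item variances = 1.21 + 1.44 + 1.77 + 1.61 = 6.03
σ²_T = 6.03 + 2 × 2.50 = 11.03
α (item deleted) = (4/3)·(1 − 6.03/11.03) = 0.604

α = 0.604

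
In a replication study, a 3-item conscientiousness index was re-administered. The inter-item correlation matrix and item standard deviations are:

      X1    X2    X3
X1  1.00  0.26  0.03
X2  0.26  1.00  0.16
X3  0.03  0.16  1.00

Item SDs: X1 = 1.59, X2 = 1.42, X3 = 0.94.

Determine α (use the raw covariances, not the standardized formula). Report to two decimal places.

α = 0.36

Σσ²ᵢ = 1.59² + 1.42² + 0.94² = 5.4281
Covariances σ_ij = r_ij · s_i · s_j:
  σ(X1,X2) = 0.26 × 1.59 × 1.42 = 0.5870
  σ(X1,X3) = 0.03 × 1.59 × 0.94 = 0.0448
  σ(X2,X3) = 0.16 × 1.42 × 0.94 = 0.2136
σ²_T = Σσ²ᵢ + 2·Σσ_ij = 5.4281 + 2 × 0.8454 = 7.1189
α = (3/2)·(1 − 5.4281/7.1189) = 0.36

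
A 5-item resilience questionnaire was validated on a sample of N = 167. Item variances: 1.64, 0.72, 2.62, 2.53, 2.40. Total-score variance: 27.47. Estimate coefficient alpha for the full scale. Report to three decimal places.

Σσᵢ² = 1.64 + 0.72 + 2.62 + 2.53 + 2.40 = 9.91
α = (k/(k−1))·(1 − Σσᵢ²/σ²_T) = (5/4)·(1 − 9.91/27.47) = 0.799

coefficient alpha = 0.799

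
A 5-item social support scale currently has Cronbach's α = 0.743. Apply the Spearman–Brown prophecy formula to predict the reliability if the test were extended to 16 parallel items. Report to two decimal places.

predicted reliability = 0.90

Length factor m = 16/5 = 3.2000
α' = m·α / (1 + (m−1)·α)
   = 16/5 × 0.743 / (1 + (16/5 − 1) × 0.743)
   = 2.3776 / 2.6346 = 0.90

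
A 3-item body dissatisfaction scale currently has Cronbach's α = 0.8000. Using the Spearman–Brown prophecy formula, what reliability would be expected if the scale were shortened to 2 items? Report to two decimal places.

predicted reliability = 0.73

Length factor m = 2/3 = 0.6667
α' = m·α / (1 − (1−m)·α)
   = 2/3 × 0.8000 / (1 − (1 − 2/3) × 0.8000)
   = 0.5333 / 0.7333 = 0.73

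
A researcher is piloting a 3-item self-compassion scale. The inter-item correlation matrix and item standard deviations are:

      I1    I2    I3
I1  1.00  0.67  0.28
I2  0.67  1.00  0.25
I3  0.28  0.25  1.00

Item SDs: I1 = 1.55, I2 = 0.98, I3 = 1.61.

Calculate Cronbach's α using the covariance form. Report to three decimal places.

Σσ²ᵢ = 1.55² + 0.98² + 1.61² = 5.9550
Covariances σ_ij = r_ij · s_i · s_j:
  σ(I1,I2) = 0.67 × 1.55 × 0.98 = 1.0177
  σ(I1,I3) = 0.28 × 1.55 × 1.61 = 0.6987
  σ(I2,I3) = 0.25 × 0.98 × 1.61 = 0.3945
σ²_T = Σσ²ᵢ + 2·Σσ_ij = 5.9550 + 2 × 2.1109 = 10.1768
α = (3/2)·(1 − 5.9550/10.1768) = 0.622

Cronbach's α = 0.622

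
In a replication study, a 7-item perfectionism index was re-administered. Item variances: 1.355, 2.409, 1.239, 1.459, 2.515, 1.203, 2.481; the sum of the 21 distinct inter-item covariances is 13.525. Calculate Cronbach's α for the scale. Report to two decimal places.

Σσ²ᵢ = 1.355 + 2.409 + 1.239 + 1.459 + 2.515 + 1.203 + 2.481 = 12.661
Sum of distinct covariances = 13.525
Var(T) = Σσ²ᵢ + 2·Σcov = 12.661 + 2 × 13.525 = 39.711
α = (7/6)·(1 − 12.661/39.711) = 0.79

α = 0.79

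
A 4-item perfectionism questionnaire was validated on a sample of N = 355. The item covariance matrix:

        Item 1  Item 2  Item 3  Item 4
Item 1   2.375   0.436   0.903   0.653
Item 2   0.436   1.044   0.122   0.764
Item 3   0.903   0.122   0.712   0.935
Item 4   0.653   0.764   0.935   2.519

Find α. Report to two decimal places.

α = 0.71

Σσ²ᵢ = 2.375 + 1.044 + 0.712 + 2.519 = 6.650
Sum of the distinct covariances = 3.813
Var(T) = 6.650 + 2 × 3.813 = 14.276
α = (k/(k−1))·(1 − Σσ²ᵢ/Var(T)) = (4/3)·(1 − 6.650/14.276) = 0.71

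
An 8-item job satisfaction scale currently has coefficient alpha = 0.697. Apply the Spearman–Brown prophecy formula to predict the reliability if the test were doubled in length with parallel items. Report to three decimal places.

predicted reliability = 0.821

Length factor m = 2
α' = m·α / (1 + (m−1)·α)
   = 2 × 0.697 / (1 + (2 − 1) × 0.697)
   = 1.3940 / 1.6970 = 0.821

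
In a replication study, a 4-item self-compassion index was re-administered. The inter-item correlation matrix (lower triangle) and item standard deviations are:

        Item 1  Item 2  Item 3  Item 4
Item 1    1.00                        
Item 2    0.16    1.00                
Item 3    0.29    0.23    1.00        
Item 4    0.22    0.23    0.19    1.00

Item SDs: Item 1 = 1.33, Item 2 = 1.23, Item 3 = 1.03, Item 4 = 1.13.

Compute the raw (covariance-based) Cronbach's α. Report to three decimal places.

Cronbach's α = 0.524

Σσ²ᵢ = 1.33² + 1.23² + 1.03² + 1.13² = 5.6196
Covariances σ_ij = r_ij · s_i · s_j:
  σ(Item 1,Item 2) = 0.16 × 1.33 × 1.23 = 0.2617
  σ(Item 1,Item 3) = 0.29 × 1.33 × 1.03 = 0.3973
  σ(Item 1,Item 4) = 0.22 × 1.33 × 1.13 = 0.3306
  σ(Item 2,Item 3) = 0.23 × 1.23 × 1.03 = 0.2914
  σ(Item 2,Item 4) = 0.23 × 1.23 × 1.13 = 0.3197
  σ(Item 3,Item 4) = 0.19 × 1.03 × 1.13 = 0.2211
σ²_T = Σσ²ᵢ + 2·Σσ_ij = 5.6196 + 2 × 1.8218 = 9.2632
α = (4/3)·(1 − 5.6196/9.2632) = 0.524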